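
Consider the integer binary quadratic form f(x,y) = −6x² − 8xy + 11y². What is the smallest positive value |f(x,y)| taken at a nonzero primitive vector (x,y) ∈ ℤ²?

descent: ρ → (11,8,-6)  [lands on river]
river: ρ → (-6,16,3)
river: ρ → (3,14,-11)
river: ρ → (-11,8,6)
river: ρ → (6,16,-3)
river: ρ → (-3,14,11)
closes: descent 1, river 6
min |a| on river = 3

3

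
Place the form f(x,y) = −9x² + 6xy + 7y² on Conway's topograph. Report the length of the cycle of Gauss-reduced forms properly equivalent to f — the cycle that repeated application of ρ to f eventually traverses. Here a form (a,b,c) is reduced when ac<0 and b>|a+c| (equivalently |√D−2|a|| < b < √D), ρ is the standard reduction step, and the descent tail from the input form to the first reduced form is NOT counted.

D = 288, ⌊√D⌋ = 16
river: ρ → (7,8,-8)
river: ρ → (-8,8,7)
river: ρ → (7,6,-9)
river: ρ → (-9,12,4)
river: ρ → (4,12,-9)
river: ρ → (-9,6,7)
ρ-cycle length = 6 (tail of 0 descent steps not counted)

6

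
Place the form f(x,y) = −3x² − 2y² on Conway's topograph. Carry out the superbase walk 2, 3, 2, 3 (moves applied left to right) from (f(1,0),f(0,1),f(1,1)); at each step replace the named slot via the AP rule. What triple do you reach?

start (-3,-2,-5) = (f(1,0),f(0,1),f(1,1))
replace slot 2: 2·((-3)+(-5)) − (-2) = -14 → (-3,-14,-5)
replace slot 3: 2·((-3)+(-14)) − (-5) = -29 → (-3,-14,-29)
replace slot 2: 2·((-3)+(-29)) − (-14) = -50 → (-3,-50,-29)
replace slot 3: 2·((-3)+(-50)) − (-29) = -77 → (-3,-50,-77)

-3,-50,-77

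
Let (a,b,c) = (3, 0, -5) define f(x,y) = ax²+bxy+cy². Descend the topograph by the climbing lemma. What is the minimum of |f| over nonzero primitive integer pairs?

descent: ρ → (-5,0,3)
descent: ρ → (3,6,-2)  [lands on river]
river: ρ → (-2,6,3)
closes: descent 2, river 2
min |a| on river = 2

2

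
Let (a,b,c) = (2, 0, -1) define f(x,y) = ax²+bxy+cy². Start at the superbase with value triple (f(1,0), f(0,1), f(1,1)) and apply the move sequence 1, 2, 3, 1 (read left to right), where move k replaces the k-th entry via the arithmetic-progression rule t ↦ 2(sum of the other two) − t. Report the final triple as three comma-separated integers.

start (2,-1,1) = (f(1,0),f(0,1),f(1,1))
replace slot 1: 2·((-1)+1) − 2 = -2 → (-2,-1,1)
replace slot 2: 2·((-2)+1) − (-1) = -1 → (-2,-1,1)
replace slot 3: 2·((-2)+(-1)) − 1 = -7 → (-2,-1,-7)
replace slot 1: 2·((-1)+(-7)) − (-2) = -14 → (-14,-1,-7)

-14,-1,-7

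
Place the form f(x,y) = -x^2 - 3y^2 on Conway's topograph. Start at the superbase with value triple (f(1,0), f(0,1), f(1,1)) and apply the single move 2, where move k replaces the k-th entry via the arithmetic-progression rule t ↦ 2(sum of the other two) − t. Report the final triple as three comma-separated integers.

start (-1,-3,-4) = (f(1,0),f(0,1),f(1,1))
replace slot 2: 2·((-1)+(-4)) − (-3) = -7 → (-1,-7,-4)

-1,-7,-4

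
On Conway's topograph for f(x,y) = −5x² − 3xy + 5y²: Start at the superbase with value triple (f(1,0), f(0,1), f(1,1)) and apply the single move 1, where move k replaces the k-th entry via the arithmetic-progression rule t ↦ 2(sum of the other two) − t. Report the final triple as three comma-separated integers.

start (-5,5,-3) = (f(1,0),f(0,1),f(1,1))
replace slot 1: 2·(5+(-3)) − (-5) = 9 → (9,5,-3)

9,5,-3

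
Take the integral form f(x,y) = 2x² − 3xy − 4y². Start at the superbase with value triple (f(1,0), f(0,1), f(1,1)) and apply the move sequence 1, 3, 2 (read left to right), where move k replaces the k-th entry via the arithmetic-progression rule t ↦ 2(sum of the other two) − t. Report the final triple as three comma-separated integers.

start (2,-4,-5) = (f(1,0),f(0,1),f(1,1))
replace slot 1: 2·((-4)+(-5)) − 2 = -20 → (-20,-4,-5)
replace slot 3: 2·((-20)+(-4)) − (-5) = -43 → (-20,-4,-43)
replace slot 2: 2·((-20)+(-43)) − (-4) = -122 → (-20,-122,-43)

-20,-122,-43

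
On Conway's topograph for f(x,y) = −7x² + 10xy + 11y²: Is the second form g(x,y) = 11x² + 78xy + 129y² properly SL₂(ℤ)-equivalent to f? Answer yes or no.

D₁ = 408, D₂ = 408
river cycle of f (length 6): (11, 12, -6), (-6, 12, 11), (11, 10, -7), (-7, 18, 3), (3, 18, -7), (-7, 10, 11)
river cycle of g (length 6): (11, 12, -6), (-6, 12, 11), (11, 10, -7), (-7, 18, 3), (3, 18, -7), (-7, 10, 11)
cycles coincide ⇒ equivalent

yes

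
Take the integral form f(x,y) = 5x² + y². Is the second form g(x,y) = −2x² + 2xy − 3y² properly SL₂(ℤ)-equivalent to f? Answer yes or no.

D₁ = -20, D₂ = -20
f: flip: (5,0,1)→(1,0,5)
f: reduced (well bottom): (1,0,5) with a≤c, −a<b≤a
g is negative-definite; reduce −g:
−g: translate: b→2 (≡-2 mod 4), so (2,-2,3)→(2,2,3)
−g: reduced (well bottom): (2,2,3) with a≤c, −a<b≤a
flip sign back: reduced form of g is (-2,-2,-3)
reduced forms (1, 0, 5) vs (-2, -2, -3) ⇒ inequivalent

no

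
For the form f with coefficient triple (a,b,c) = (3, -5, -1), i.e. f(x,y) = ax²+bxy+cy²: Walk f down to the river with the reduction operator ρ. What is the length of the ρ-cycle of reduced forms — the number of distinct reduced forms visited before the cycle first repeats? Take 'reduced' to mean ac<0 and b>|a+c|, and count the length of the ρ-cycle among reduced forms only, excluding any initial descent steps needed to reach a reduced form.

D = 37, ⌊√D⌋ = 6
descent: ρ → (-1,5,3)  [lands on river]
river: ρ → (3,1,-3)
river: ρ → (-3,5,1)
river: ρ → (1,5,-3)
river: ρ → (-3,1,3)
river: ρ → (3,5,-1)
ρ-cycle length = 6 (tail of 1 descent step not counted)

6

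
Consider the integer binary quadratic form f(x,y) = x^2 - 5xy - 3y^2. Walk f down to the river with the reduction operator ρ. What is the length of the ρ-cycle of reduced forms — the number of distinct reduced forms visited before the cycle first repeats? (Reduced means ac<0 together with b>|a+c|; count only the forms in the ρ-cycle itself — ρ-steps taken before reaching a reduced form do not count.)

D = 37, ⌊√D⌋ = 6
descent: ρ → (-3,5,1)  [lands on river]
river: ρ → (1,5,-3)
river: ρ → (-3,1,3)
river: ρ → (3,5,-1)
river: ρ → (-1,5,3)
river: ρ → (3,1,-3)
ρ-cycle length = 6 (tail of 1 descent step not counted)

6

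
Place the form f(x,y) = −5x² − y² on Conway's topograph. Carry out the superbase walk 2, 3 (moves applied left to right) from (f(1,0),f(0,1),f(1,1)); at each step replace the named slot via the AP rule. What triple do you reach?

start (-5,-1,-6) = (f(1,0),f(0,1),f(1,1))
replace slot 2: 2·((-5)+(-6)) − (-1) = -21 → (-5,-21,-6)
replace slot 3: 2·((-5)+(-21)) − (-6) = -46 → (-5,-21,-46)

-5,-21,-46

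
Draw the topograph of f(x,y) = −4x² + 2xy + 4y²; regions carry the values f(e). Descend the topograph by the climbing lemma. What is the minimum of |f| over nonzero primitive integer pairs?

river: ρ → (4,6,-2)
river: ρ → (-2,6,4)
river: ρ → (4,2,-4)
river: ρ → (-4,6,2)
river: ρ → (2,6,-4)
river: ρ → (-4,2,4)
closes: descent 0, river 6
min |a| on river = 2

2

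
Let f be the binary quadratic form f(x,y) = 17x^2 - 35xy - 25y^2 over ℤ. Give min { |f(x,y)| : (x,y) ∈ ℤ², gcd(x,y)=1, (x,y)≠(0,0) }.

descent: ρ → (-25,35,17)  [lands on river]
river: ρ → (17,33,-27)
river: ρ → (-27,21,23)
river: ρ → (23,25,-25)
river: ρ → (-25,25,23)
river: ρ → (23,21,-27)
river: ρ → (-27,33,17)
river: ρ → (17,35,-25)
river: ρ → (-25,15,27)
river: ρ → (27,39,-13)
river: ρ → (-13,39,27)
river: ρ → (27,15,-25)
closes: descent 1, river 12
min |a| on river = 13

13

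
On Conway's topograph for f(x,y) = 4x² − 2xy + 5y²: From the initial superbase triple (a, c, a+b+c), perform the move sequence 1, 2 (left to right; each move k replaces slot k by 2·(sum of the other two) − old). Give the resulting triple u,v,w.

start (4,5,7) = (f(1,0),f(0,1),f(1,1))
replace slot 1: 2·(5+7) − 4 = 20 → (20,5,7)
replace slot 2: 2·(20+7) − 5 = 49 → (20,49,7)

20,49,7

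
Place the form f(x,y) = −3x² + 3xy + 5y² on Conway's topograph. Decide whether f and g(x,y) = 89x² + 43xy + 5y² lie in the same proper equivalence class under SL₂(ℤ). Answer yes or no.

D₁ = 69, D₂ = 69
river cycle of f (length 4): (5, 7, -1), (-1, 7, 5), (5, 3, -3), (-3, 3, 5)
river cycle of g (length 4): (5, 7, -1), (-1, 7, 5), (5, 3, -3), (-3, 3, 5)
cycles coincide ⇒ equivalent

yes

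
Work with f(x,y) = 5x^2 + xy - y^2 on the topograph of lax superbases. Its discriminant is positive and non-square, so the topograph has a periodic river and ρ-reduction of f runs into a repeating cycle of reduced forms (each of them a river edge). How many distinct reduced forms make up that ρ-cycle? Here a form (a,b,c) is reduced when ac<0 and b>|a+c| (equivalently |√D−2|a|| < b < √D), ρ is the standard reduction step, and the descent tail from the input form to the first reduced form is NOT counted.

D = 21, ⌊√D⌋ = 4
descent: ρ → (-1,3,3)  [lands on river]
river: ρ → (3,3,-1)
ρ-cycle length = 2 (tail of 1 descent step not counted)

2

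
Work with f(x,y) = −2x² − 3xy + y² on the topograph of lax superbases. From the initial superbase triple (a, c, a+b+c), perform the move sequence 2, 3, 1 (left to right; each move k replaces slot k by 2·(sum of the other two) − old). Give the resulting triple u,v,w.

start (-2,1,-4) = (f(1,0),f(0,1),f(1,1))
replace slot 2: 2·((-2)+(-4)) − 1 = -13 → (-2,-13,-4)
replace slot 3: 2·((-2)+(-13)) − (-4) = -26 → (-2,-13,-26)
replace slot 1: 2·((-13)+(-26)) − (-2) = -76 → (-76,-13,-26)

-76,-13,-26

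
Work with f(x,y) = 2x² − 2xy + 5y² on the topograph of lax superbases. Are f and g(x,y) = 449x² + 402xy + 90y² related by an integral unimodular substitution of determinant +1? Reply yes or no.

D₁ = -36, D₂ = -36
f: translate: b→2 (≡-2 mod 4), so (2,-2,5)→(2,2,5)
f: reduced (well bottom): (2,2,5) with a≤c, −a<b≤a
g: flip: (449,402,90)→(90,-402,449)
g: translate: b→-42 (≡-402 mod 180), so (90,-402,449)→(90,-42,5)
g: flip: (90,-42,5)→(5,42,90)
g: translate: b→2 (≡42 mod 10), so (5,42,90)→(5,2,2)
g: flip: (5,2,2)→(2,-2,5)
g: translate: b→2 (≡-2 mod 4), so (2,-2,5)→(2,2,5)
g: reduced (well bottom): (2,2,5) with a≤c, −a<b≤a
reduced forms (2, 2, 5) vs (2, 2, 5) ⇒ equivalent

yes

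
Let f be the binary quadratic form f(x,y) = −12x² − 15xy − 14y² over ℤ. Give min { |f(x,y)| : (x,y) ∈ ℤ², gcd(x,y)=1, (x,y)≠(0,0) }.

translate: b→-9 (≡15 mod 24), so (12,15,14)→(12,-9,11)
flip: (12,-9,11)→(11,9,12)
reduced (well bottom): (11,9,12) with a≤c, −a<b≤a
well minimum |f| = |-11| = 11 (negative-definite)

11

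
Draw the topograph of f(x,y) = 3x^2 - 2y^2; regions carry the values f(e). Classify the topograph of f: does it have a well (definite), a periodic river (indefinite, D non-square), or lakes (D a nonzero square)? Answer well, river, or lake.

D = b²−4ac = 0² − 4·3·(-2) = 24
D > 0 non-square ⇒ indefinite ⇒ periodic river

river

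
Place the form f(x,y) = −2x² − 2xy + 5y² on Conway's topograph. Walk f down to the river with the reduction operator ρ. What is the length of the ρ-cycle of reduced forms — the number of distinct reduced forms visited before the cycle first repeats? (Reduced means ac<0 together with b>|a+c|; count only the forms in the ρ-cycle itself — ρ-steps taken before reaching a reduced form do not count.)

D = 44, ⌊√D⌋ = 6
descent: ρ → (5,2,-2)
descent: ρ → (-2,6,1)  [lands on river]
river: ρ → (1,6,-2)
ρ-cycle length = 2 (tail of 2 descent steps not counted)

2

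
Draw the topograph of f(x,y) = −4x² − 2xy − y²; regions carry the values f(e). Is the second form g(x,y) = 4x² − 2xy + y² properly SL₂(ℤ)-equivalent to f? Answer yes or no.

D₁ = -12, D₂ = -12
f is negative-definite; reduce −f:
−f: flip: (4,2,1)→(1,-2,4)
−f: translate: b→0 (≡-2 mod 2), so (1,-2,4)→(1,0,3)
−f: reduced (well bottom): (1,0,3) with a≤c, −a<b≤a
flip sign back: reduced form of f is (-1,0,-3)
g: flip: (4,-2,1)→(1,2,4)
g: translate: b→0 (≡2 mod 2), so (1,2,4)→(1,0,3)
g: reduced (well bottom): (1,0,3) with a≤c, −a<b≤a
reduced forms (-1, 0, -3) vs (1, 0, 3) ⇒ inequivalent

no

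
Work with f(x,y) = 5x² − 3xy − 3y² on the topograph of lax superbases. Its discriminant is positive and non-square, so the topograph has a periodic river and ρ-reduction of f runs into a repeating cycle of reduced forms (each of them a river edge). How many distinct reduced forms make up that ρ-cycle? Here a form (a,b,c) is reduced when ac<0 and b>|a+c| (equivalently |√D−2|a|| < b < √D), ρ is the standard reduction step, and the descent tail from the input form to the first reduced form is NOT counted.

D = 69, ⌊√D⌋ = 8
descent: ρ → (-3,3,5)  [lands on river]
river: ρ → (5,7,-1)
river: ρ → (-1,7,5)
river: ρ → (5,3,-3)
ρ-cycle length = 4 (tail of 1 descent step not counted)

4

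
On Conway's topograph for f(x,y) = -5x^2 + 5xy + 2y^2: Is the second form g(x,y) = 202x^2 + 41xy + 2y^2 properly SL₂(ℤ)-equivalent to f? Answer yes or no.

D₁ = 65, D₂ = 65
river cycle of f (length 6): (2, 7, -2), (-2, 5, 5), (5, 5, -2), (-2, 7, 2), (2, 5, -5), (-5, 5, 2)
river cycle of g (length 6): (2, 7, -2), (-2, 5, 5), (5, 5, -2), (-2, 7, 2), (2, 5, -5), (-5, 5, 2)
cycles coincide ⇒ equivalent

yes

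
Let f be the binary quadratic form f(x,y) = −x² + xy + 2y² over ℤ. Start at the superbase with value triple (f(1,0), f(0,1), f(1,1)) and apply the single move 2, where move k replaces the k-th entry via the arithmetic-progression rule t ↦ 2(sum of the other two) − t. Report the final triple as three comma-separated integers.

start (-1,2,2) = (f(1,0),f(0,1),f(1,1))
replace slot 2: 2·((-1)+2) − 2 = 0 → (-1,0,2)

-1,0,2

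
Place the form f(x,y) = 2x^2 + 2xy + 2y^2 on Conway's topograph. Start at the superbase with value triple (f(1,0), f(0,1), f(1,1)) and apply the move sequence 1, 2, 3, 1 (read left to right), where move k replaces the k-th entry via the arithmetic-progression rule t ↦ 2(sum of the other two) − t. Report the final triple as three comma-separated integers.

start (2,2,6) = (f(1,0),f(0,1),f(1,1))
replace slot 1: 2·(2+6) − 2 = 14 → (14,2,6)
replace slot 2: 2·(14+6) − 2 = 38 → (14,38,6)
replace slot 3: 2·(14+38) − 6 = 98 → (14,38,98)
replace slot 1: 2·(38+98) − 14 = 258 → (258,38,98)

258,38,98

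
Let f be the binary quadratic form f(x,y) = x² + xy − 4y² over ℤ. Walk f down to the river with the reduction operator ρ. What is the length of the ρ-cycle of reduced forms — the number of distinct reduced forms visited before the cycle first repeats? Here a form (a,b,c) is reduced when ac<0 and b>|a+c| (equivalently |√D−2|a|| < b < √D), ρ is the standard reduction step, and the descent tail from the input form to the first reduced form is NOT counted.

D = 17, ⌊√D⌋ = 4
descent: ρ → (-4,-1,1)
descent: ρ → (1,3,-2)  [lands on river]
river: ρ → (-2,1,2)
river: ρ → (2,3,-1)
river: ρ → (-1,3,2)
river: ρ → (2,1,-2)
river: ρ → (-2,3,1)
ρ-cycle length = 6 (tail of 2 descent steps not counted)

6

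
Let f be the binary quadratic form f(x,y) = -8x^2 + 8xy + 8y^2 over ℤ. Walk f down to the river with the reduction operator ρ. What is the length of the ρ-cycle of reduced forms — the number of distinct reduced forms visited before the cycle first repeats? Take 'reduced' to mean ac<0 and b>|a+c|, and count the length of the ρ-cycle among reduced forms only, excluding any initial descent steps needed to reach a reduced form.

D = 320, ⌊√D⌋ = 17
river: ρ → (8,8,-8)
river: ρ → (-8,8,8)
ρ-cycle length = 2 (tail of 0 descent steps not counted)

2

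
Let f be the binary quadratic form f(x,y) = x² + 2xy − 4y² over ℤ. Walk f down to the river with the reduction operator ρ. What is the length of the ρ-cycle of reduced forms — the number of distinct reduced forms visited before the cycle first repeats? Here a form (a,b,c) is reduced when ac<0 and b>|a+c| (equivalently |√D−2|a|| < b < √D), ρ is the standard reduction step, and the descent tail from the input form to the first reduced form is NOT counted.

D = 20, ⌊√D⌋ = 4
descent: ρ → (-4,-2,1)
descent: ρ → (1,4,-1)  [lands on river]
river: ρ → (-1,4,1)
ρ-cycle length = 2 (tail of 2 descent steps not counted)

2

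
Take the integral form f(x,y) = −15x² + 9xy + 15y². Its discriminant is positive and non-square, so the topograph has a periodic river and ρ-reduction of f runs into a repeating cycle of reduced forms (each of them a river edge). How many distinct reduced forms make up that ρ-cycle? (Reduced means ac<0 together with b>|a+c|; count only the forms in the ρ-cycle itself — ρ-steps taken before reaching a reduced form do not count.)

D = 981, ⌊√D⌋ = 31
river: ρ → (15,21,-9)
river: ρ → (-9,15,21)
river: ρ → (21,27,-3)
river: ρ → (-3,27,21)
river: ρ → (21,15,-9)
river: ρ → (-9,21,15)
river: ρ → (15,9,-15)
river: ρ → (-15,21,9)
river: ρ → (9,15,-21)
river: ρ → (-21,27,3)
river: ρ → (3,27,-21)
river: ρ → (-21,15,9)
river: ρ → (9,21,-15)
river: ρ → (-15,9,15)
ρ-cycle length = 14 (tail of 0 descent steps not counted)

14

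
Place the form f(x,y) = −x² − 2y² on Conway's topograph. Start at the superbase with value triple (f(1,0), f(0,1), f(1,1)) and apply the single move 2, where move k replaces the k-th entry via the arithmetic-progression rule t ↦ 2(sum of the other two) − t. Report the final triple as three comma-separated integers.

start (-1,-2,-3) = (f(1,0),f(0,1),f(1,1))
replace slot 2: 2·((-1)+(-3)) − (-2) = -6 → (-1,-6,-3)

-1,-6,-3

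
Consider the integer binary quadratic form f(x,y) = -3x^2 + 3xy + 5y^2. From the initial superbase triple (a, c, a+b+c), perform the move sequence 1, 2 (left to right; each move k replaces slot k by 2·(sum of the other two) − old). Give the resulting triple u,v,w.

start (-3,5,5) = (f(1,0),f(0,1),f(1,1))
replace slot 1: 2·(5+5) − (-3) = 23 → (23,5,5)
replace slot 2: 2·(23+5) − 5 = 51 → (23,51,5)

23,51,5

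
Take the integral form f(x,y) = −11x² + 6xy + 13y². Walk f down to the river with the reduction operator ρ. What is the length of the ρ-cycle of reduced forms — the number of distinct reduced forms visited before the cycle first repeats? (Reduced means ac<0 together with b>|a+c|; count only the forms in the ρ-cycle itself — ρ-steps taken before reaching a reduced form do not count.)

D = 608, ⌊√D⌋ = 24
river: ρ → (13,20,-4)
river: ρ → (-4,20,13)
river: ρ → (13,6,-11)
river: ρ → (-11,16,8)
river: ρ → (8,16,-11)
river: ρ → (-11,6,13)
ρ-cycle length = 6 (tail of 0 descent steps not counted)

6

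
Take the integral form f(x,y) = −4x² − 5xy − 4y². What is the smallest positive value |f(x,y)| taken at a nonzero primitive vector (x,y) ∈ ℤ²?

translate: b→-3 (≡5 mod 8), so (4,5,4)→(4,-3,3)
flip: (4,-3,3)→(3,3,4)
reduced (well bottom): (3,3,4) with a≤c, −a<b≤a
well minimum |f| = |-3| = 3 (negative-definite)

3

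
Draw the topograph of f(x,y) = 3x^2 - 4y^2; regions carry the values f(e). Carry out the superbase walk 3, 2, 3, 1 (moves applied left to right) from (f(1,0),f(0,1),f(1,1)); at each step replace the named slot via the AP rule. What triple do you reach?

start (3,-4,-1) = (f(1,0),f(0,1),f(1,1))
replace slot 3: 2·(3+(-4)) − (-1) = -1 → (3,-4,-1)
replace slot 2: 2·(3+(-1)) − (-4) = 8 → (3,8,-1)
replace slot 3: 2·(3+8) − (-1) = 23 → (3,8,23)
replace slot 1: 2·(8+23) − 3 = 59 → (59,8,23)

59,8,23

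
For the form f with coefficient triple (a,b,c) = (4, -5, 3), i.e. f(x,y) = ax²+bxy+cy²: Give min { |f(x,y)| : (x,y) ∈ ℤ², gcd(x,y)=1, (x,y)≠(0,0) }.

translate: b→3 (≡-5 mod 8), so (4,-5,3)→(4,3,2)
flip: (4,3,2)→(2,-3,4)
translate: b→1 (≡-3 mod 4), so (2,-3,4)→(2,1,3)
reduced (well bottom): (2,1,3) with a≤c, −a<b≤a
well minimum = a = 2

2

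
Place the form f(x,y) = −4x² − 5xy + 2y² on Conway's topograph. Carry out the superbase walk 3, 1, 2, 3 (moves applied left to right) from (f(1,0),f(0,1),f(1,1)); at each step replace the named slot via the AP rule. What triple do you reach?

start (-4,2,-7) = (f(1,0),f(0,1),f(1,1))
replace slot 3: 2·((-4)+2) − (-7) = 3 → (-4,2,3)
replace slot 1: 2·(2+3) − (-4) = 14 → (14,2,3)
replace slot 2: 2·(14+3) − 2 = 32 → (14,32,3)
replace slot 3: 2·(14+32) − 3 = 89 → (14,32,89)

14,32,89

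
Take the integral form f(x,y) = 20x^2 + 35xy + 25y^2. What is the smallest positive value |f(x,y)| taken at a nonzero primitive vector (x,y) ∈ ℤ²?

translate: b→-5 (≡35 mod 40), so (20,35,25)→(20,-5,10)
flip: (20,-5,10)→(10,5,20)
reduced (well bottom): (10,5,20) with a≤c, −a<b≤a
well minimum = a = 10

10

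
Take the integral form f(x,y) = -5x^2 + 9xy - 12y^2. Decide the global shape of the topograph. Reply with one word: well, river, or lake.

D = b²−4ac = 9² − 4·(-5)·(-12) = -159
D < 0 ⇒ definite ⇒ every region one sign ⇒ single well

well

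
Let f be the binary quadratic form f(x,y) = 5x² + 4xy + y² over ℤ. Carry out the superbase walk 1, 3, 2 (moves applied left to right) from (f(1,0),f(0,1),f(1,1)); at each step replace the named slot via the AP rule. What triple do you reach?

start (5,1,10) = (f(1,0),f(0,1),f(1,1))
replace slot 1: 2·(1+10) − 5 = 17 → (17,1,10)
replace slot 3: 2·(17+1) − 10 = 26 → (17,1,26)
replace slot 2: 2·(17+26) − 1 = 85 → (17,85,26)

17,85,26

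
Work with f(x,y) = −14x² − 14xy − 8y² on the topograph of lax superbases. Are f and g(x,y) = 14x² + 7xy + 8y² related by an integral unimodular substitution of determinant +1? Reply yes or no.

D₁ = -252, D₂ = -399
discriminants differ ⇒ not SL₂(ℤ)-equivalent

no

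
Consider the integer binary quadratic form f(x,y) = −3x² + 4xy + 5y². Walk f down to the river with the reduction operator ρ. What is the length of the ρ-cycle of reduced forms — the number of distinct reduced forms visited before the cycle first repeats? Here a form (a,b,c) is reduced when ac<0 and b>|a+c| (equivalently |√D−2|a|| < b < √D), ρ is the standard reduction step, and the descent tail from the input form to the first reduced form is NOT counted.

D = 76, ⌊√D⌋ = 8
river: ρ → (5,6,-2)
river: ρ → (-2,6,5)
river: ρ → (5,4,-3)
river: ρ → (-3,8,1)
river: ρ → (1,8,-3)
river: ρ → (-3,4,5)
ρ-cycle length = 6 (tail of 0 descent steps not counted)

6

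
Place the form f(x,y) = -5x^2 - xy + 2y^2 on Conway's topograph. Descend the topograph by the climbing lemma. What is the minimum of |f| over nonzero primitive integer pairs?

descent: ρ → (2,5,-2)  [lands on river]
river: ρ → (-2,3,4)
river: ρ → (4,5,-1)
river: ρ → (-1,5,4)
river: ρ → (4,3,-2)
river: ρ → (-2,5,2)
river: ρ → (2,3,-4)
river: ρ → (-4,5,1)
river: ρ → (1,5,-4)
river: ρ → (-4,3,2)
closes: descent 1, river 10
min |a| on river = 1

1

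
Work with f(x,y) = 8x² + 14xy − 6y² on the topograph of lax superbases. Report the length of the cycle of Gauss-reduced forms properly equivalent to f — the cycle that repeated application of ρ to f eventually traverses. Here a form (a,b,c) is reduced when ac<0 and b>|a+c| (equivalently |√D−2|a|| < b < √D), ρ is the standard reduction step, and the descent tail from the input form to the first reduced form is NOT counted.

D = 388, ⌊√D⌋ = 19
river: ρ → (-6,10,12)
river: ρ → (12,14,-4)
river: ρ → (-4,18,4)
river: ρ → (4,14,-12)
river: ρ → (-12,10,6)
river: ρ → (6,14,-8)
river: ρ → (-8,18,2)
river: ρ → (2,18,-8)
river: ρ → (-8,14,6)
river: ρ → (6,10,-12)
river: ρ → (-12,14,4)
river: ρ → (4,18,-4)
river: ρ → (-4,14,12)
river: ρ → (12,10,-6)
river: ρ → (-6,14,8)
river: ρ → (8,18,-2)
river: ρ → (-2,18,8)
river: ρ → (8,14,-6)
ρ-cycle length = 18 (tail of 0 descent steps not counted)

18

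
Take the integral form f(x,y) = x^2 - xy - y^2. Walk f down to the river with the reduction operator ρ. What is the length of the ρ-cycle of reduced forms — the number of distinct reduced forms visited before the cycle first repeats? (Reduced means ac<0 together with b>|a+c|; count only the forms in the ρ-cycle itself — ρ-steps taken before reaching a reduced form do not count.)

D = 5, ⌊√D⌋ = 2
descent: ρ → (-1,1,1)  [lands on river]
river: ρ → (1,1,-1)
ρ-cycle length = 2 (tail of 1 descent step not counted)

2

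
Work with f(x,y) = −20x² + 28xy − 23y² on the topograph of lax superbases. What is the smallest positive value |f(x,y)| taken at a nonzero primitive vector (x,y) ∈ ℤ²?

translate: b→12 (≡-28 mod 40), so (20,-28,23)→(20,12,15)
flip: (20,12,15)→(15,-12,20)
reduced (well bottom): (15,-12,20) with a≤c, −a<b≤a
well minimum |f| = |-15| = 15 (negative-definite)

15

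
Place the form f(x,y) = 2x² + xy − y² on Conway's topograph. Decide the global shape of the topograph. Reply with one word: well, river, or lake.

D = b²−4ac = 1² − 4·2·(-1) = 9
D = 3² is a perfect square ⇒ form factors over ℤ ⇒ lakes

lake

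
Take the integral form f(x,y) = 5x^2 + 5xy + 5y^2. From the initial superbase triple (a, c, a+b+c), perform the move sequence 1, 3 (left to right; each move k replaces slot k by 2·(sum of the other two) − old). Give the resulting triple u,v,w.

start (5,5,15) = (f(1,0),f(0,1),f(1,1))
replace slot 1: 2·(5+15) − 5 = 35 → (35,5,15)
replace slot 3: 2·(35+5) − 15 = 65 → (35,5,65)

35,5,65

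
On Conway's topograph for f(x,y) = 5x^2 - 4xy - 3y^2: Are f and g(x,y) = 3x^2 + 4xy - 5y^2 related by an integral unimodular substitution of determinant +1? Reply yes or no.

D₁ = 76, D₂ = 76
river cycle of f (length 6): (-3, 4, 5), (5, 6, -2), (-2, 6, 5), (5, 4, -3), (-3, 8, 1), (1, 8, -3)
river cycle of g (length 6): (-5, 6, 2), (2, 6, -5), (-5, 4, 3), (3, 8, -1), (-1, 8, 3), (3, 4, -5)
cycles differ ⇒ inequivalent

no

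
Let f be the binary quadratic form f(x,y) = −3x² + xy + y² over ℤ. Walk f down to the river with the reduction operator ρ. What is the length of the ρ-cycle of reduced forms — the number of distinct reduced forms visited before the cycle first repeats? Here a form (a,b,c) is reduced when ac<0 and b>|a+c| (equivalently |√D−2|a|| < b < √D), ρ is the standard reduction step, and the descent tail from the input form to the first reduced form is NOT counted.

D = 13, ⌊√D⌋ = 3
descent: ρ → (1,3,-1)  [lands on river]
river: ρ → (-1,3,1)
ρ-cycle length = 2 (tail of 1 descent step not counted)

2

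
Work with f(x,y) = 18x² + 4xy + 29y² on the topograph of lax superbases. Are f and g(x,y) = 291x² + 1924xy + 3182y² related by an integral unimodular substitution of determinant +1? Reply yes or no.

D₁ = -2072, D₂ = -2072
f: reduced (well bottom): (18,4,29) with a≤c, −a<b≤a
g: translate: b→178 (≡1924 mod 582), so (291,1924,3182)→(291,178,29)
g: flip: (291,178,29)→(29,-178,291)
g: translate: b→-4 (≡-178 mod 58), so (29,-178,291)→(29,-4,18)
g: flip: (29,-4,18)→(18,4,29)
g: reduced (well bottom): (18,4,29) with a≤c, −a<b≤a
reduced forms (18, 4, 29) vs (18, 4, 29) ⇒ equivalent

yes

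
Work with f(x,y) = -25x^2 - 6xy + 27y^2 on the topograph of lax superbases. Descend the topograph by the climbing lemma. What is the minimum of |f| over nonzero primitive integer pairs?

descent: ρ → (27,6,-25)  [lands on river]
river: ρ → (-25,44,8)
river: ρ → (8,52,-1)
river: ρ → (-1,52,8)
river: ρ → (8,44,-25)
river: ρ → (-25,6,27)
river: ρ → (27,48,-4)
river: ρ → (-4,48,27)
closes: descent 1, river 8
min |a| on river = 1

1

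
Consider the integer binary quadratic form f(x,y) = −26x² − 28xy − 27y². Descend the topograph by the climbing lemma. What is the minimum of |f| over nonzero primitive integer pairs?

translate: b→-24 (≡28 mod 52), so (26,28,27)→(26,-24,25)
flip: (26,-24,25)→(25,24,26)
reduced (well bottom): (25,24,26) with a≤c, −a<b≤a
well minimum |f| = |-25| = 25 (negative-definite)

25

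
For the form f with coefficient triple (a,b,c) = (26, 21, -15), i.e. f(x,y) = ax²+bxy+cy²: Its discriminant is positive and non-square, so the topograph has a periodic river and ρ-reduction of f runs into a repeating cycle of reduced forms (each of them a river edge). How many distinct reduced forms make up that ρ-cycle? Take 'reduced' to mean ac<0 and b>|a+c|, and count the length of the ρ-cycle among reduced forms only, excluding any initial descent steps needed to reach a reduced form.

D = 2001, ⌊√D⌋ = 44
river: ρ → (-15,39,8)
river: ρ → (8,41,-10)
river: ρ → (-10,39,12)
river: ρ → (12,33,-19)
river: ρ → (-19,43,2)
river: ρ → (2,41,-40)
river: ρ → (-40,39,3)
river: ρ → (3,39,-40)
river: ρ → (-40,41,2)
river: ρ → (2,43,-19)
river: ρ → (-19,33,12)
river: ρ → (12,39,-10)
river: ρ → (-10,41,8)
river: ρ → (8,39,-15)
river: ρ → (-15,21,26)
river: ρ → (26,31,-10)
river: ρ → (-10,29,29)
river: ρ → (29,29,-10)
river: ρ → (-10,31,26)
river: ρ → (26,21,-15)
ρ-cycle length = 20 (tail of 0 descent steps not counted)

20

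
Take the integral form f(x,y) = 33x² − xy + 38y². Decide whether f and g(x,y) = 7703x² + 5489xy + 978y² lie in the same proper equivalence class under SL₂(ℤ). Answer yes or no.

D₁ = -5015, D₂ = -5015
f: reduced (well bottom): (33,-1,38) with a≤c, −a<b≤a
g: flip: (7703,5489,978)→(978,-5489,7703)
g: translate: b→379 (≡-5489 mod 1956), so (978,-5489,7703)→(978,379,38)
g: flip: (978,379,38)→(38,-379,978)
g: translate: b→1 (≡-379 mod 76), so (38,-379,978)→(38,1,33)
g: flip: (38,1,33)→(33,-1,38)
g: reduced (well bottom): (33,-1,38) with a≤c, −a<b≤a
reduced forms (33, -1, 38) vs (33, -1, 38) ⇒ equivalent

yes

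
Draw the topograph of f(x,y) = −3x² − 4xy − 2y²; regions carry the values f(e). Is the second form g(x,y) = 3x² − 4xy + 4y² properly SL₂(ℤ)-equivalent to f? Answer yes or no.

D₁ = -8, D₂ = -32
discriminants differ ⇒ not SL₂(ℤ)-equivalent

no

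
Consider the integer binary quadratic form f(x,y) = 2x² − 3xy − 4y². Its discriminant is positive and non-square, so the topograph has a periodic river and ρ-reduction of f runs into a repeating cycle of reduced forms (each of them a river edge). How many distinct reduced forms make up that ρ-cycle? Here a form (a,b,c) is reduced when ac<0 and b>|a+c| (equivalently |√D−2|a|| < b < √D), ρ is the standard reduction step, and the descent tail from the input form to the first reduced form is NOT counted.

D = 41, ⌊√D⌋ = 6
descent: ρ → (-4,3,2)  [lands on river]
river: ρ → (2,5,-2)
river: ρ → (-2,3,4)
river: ρ → (4,5,-1)
river: ρ → (-1,5,4)
river: ρ → (4,3,-2)
river: ρ → (-2,5,2)
river: ρ → (2,3,-4)
river: ρ → (-4,5,1)
river: ρ → (1,5,-4)
ρ-cycle length = 10 (tail of 1 descent step not counted)

10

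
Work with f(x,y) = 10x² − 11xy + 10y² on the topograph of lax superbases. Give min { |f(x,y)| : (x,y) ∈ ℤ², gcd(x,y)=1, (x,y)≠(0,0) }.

translate: b→9 (≡-11 mod 20), so (10,-11,10)→(10,9,9)
flip: (10,9,9)→(9,-9,10)
translate: b→9 (≡-9 mod 18), so (9,-9,10)→(9,9,10)
reduced (well bottom): (9,9,10) with a≤c, −a<b≤a
well minimum = a = 9

9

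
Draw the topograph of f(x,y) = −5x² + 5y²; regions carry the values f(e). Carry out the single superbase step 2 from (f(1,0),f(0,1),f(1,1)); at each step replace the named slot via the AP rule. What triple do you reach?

start (-5,5,0) = (f(1,0),f(0,1),f(1,1))
replace slot 2: 2·((-5)+0) − 5 = -15 → (-5,-15,0)

-5,-15,0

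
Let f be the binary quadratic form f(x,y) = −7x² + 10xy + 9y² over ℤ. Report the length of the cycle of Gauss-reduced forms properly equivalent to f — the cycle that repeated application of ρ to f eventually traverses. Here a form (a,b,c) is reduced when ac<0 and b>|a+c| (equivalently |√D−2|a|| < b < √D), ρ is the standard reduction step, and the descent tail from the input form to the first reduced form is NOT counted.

D = 352, ⌊√D⌋ = 18
river: ρ → (9,8,-8)
river: ρ → (-8,8,9)
river: ρ → (9,10,-7)
river: ρ → (-7,18,1)
river: ρ → (1,18,-7)
river: ρ → (-7,10,9)
ρ-cycle length = 6 (tail of 0 descent steps not counted)

6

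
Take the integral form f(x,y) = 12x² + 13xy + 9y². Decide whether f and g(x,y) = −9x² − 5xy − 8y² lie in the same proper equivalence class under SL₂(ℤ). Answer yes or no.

D₁ = -263, D₂ = -263
f: translate: b→-11 (≡13 mod 24), so (12,13,9)→(12,-11,8)
f: flip: (12,-11,8)→(8,11,12)
f: translate: b→-5 (≡11 mod 16), so (8,11,12)→(8,-5,9)
f: reduced (well bottom): (8,-5,9) with a≤c, −a<b≤a
g is negative-definite; reduce −g:
−g: flip: (9,5,8)→(8,-5,9)
−g: reduced (well bottom): (8,-5,9) with a≤c, −a<b≤a
flip sign back: reduced form of g is (-8,5,-9)
reduced forms (8, -5, 9) vs (-8, 5, -9) ⇒ inequivalent

no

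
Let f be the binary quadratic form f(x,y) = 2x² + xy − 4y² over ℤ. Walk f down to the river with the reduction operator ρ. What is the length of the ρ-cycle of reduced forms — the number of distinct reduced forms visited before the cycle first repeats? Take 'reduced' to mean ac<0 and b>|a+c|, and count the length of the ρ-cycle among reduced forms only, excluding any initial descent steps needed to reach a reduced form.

D = 33, ⌊√D⌋ = 5
descent: ρ → (-4,-1,2)
descent: ρ → (2,5,-1)  [lands on river]
river: ρ → (-1,5,2)
river: ρ → (2,3,-3)
river: ρ → (-3,3,2)
ρ-cycle length = 4 (tail of 2 descent steps not counted)

4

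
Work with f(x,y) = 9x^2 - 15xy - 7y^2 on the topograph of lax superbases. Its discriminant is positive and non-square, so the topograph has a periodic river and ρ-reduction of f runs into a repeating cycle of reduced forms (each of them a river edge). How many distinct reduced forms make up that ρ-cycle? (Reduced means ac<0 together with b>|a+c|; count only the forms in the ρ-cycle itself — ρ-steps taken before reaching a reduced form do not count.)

D = 477, ⌊√D⌋ = 21
descent: ρ → (-7,15,9)  [lands on river]
river: ρ → (9,21,-1)
river: ρ → (-1,21,9)
river: ρ → (9,15,-7)
river: ρ → (-7,13,11)
river: ρ → (11,9,-9)
river: ρ → (-9,9,11)
river: ρ → (11,13,-7)
ρ-cycle length = 8 (tail of 1 descent step not counted)

8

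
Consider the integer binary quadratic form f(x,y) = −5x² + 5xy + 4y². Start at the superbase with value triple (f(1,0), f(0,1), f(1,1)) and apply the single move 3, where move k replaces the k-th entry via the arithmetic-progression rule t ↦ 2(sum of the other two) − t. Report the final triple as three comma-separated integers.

start (-5,4,4) = (f(1,0),f(0,1),f(1,1))
replace slot 3: 2·((-5)+4) − 4 = -6 → (-5,4,-6)

-5,4,-6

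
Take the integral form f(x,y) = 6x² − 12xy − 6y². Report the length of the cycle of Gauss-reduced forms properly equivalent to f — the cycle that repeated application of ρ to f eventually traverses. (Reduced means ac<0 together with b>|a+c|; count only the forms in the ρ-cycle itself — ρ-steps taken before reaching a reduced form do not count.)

D = 288, ⌊√D⌋ = 16
descent: ρ → (-6,12,6)  [lands on river]
river: ρ → (6,12,-6)
ρ-cycle length = 2 (tail of 1 descent step not counted)

2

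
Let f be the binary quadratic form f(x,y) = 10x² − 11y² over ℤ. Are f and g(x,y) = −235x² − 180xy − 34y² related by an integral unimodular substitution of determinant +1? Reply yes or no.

D₁ = 440, D₂ = 440
river cycle of f (length 2): (10, 20, -1), (-1, 20, 10)
river cycle of g (length 2): (-1, 20, 10), (10, 20, -1)
cycles coincide ⇒ equivalent

yes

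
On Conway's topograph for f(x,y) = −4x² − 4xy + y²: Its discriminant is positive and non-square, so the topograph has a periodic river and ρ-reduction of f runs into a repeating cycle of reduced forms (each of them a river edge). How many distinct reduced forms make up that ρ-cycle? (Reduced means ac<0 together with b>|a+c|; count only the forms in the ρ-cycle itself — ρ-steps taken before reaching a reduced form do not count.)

D = 32, ⌊√D⌋ = 5
descent: ρ → (1,4,-4)  [lands on river]
river: ρ → (-4,4,1)
ρ-cycle length = 2 (tail of 1 descent step not counted)

2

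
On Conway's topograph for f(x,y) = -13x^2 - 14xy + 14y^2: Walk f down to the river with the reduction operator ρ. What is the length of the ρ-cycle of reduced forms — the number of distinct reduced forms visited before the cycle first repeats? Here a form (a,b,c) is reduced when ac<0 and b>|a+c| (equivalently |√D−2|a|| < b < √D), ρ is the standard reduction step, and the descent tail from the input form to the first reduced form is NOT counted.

D = 924, ⌊√D⌋ = 30
descent: ρ → (14,14,-13)  [lands on river]
river: ρ → (-13,12,15)
river: ρ → (15,18,-10)
river: ρ → (-10,22,11)
river: ρ → (11,22,-10)
river: ρ → (-10,18,15)
river: ρ → (15,12,-13)
river: ρ → (-13,14,14)
ρ-cycle length = 8 (tail of 1 descent step not counted)

8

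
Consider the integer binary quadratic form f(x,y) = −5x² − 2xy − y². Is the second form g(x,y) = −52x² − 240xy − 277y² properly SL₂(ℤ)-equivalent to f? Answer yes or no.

D₁ = -16, D₂ = -16
f is negative-definite; reduce −f:
−f: flip: (5,2,1)→(1,-2,5)
−f: translate: b→0 (≡-2 mod 2), so (1,-2,5)→(1,0,4)
−f: reduced (well bottom): (1,0,4) with a≤c, −a<b≤a
flip sign back: reduced form of f is (-1,0,-4)
g is negative-definite; reduce −g:
−g: translate: b→32 (≡240 mod 104), so (52,240,277)→(52,32,5)
−g: flip: (52,32,5)→(5,-32,52)
−g: translate: b→-2 (≡-32 mod 10), so (5,-32,52)→(5,-2,1)
−g: flip: (5,-2,1)→(1,2,5)
−g: translate: b→0 (≡2 mod 2), so (1,2,5)→(1,0,4)
−g: reduced (well bottom): (1,0,4) with a≤c, −a<b≤a
flip sign back: reduced form of g is (-1,0,-4)
reduced forms (-1, 0, -4) vs (-1, 0, -4) ⇒ equivalent

yes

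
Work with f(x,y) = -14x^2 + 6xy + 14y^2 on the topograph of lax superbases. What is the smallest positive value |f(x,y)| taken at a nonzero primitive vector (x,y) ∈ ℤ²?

river: ρ → (14,22,-6)
river: ρ → (-6,26,6)
river: ρ → (6,22,-14)
river: ρ → (-14,6,14)
closes: descent 0, river 4
min |a| on river = 6

6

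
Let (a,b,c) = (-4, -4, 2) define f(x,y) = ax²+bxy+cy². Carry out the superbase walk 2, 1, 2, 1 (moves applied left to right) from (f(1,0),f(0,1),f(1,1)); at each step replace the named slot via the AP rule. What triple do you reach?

start (-4,2,-6) = (f(1,0),f(0,1),f(1,1))
replace slot 2: 2·((-4)+(-6)) − 2 = -22 → (-4,-22,-6)
replace slot 1: 2·((-22)+(-6)) − (-4) = -52 → (-52,-22,-6)
replace slot 2: 2·((-52)+(-6)) − (-22) = -94 → (-52,-94,-6)
replace slot 1: 2·((-94)+(-6)) − (-52) = -148 → (-148,-94,-6)

-148,-94,-6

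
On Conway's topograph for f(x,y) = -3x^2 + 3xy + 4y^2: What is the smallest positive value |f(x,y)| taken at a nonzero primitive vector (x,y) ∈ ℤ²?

river: ρ → (4,5,-2)
river: ρ → (-2,7,1)
river: ρ → (1,7,-2)
river: ρ → (-2,5,4)
river: ρ → (4,3,-3)
river: ρ → (-3,3,4)
closes: descent 0, river 6
min |a| on river = 1

1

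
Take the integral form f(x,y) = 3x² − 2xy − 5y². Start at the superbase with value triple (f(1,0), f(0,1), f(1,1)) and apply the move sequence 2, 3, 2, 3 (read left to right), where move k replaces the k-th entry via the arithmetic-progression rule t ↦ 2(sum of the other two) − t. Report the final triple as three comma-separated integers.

start (3,-5,-4) = (f(1,0),f(0,1),f(1,1))
replace slot 2: 2·(3+(-4)) − (-5) = 3 → (3,3,-4)
replace slot 3: 2·(3+3) − (-4) = 16 → (3,3,16)
replace slot 2: 2·(3+16) − 3 = 35 → (3,35,16)
replace slot 3: 2·(3+35) − 16 = 60 → (3,35,60)

3,35,60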